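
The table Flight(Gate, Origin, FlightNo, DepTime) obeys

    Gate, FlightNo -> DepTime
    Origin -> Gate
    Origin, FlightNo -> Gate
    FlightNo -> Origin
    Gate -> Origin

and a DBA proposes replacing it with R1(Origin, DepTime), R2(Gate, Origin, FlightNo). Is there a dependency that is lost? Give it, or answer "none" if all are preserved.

Check Gate, FlightNo → DepTime: no single fragment contains all of {Gate, FlightNo, DepTime}, and the restricted closure of {Gate, FlightNo} across the fragments never reaches {DepTime}.
Origin → Gate is preserved.
Origin, FlightNo → Gate is preserved.
FlightNo → Origin is preserved.
Gate → Origin is preserved.

Gate, FlightNo -> DepTime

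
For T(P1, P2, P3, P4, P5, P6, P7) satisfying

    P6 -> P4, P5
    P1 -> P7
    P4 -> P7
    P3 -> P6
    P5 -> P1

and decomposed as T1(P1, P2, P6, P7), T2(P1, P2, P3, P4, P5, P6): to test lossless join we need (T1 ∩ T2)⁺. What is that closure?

P1, P2, P4, P5, P6, P7

T1 ∩ T2 = {P1, P2, P6}.
P6 → P4, P5 applies, adding P4, P5
P1 → P7 applies, adding P7
Closure: {P1, P2, P4, P5, P6, P7}.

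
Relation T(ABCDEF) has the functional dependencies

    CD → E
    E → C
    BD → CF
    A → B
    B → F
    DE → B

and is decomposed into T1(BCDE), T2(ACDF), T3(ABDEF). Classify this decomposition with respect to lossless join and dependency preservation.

lossless and dependency-preserving

Lossless test (chase): Rows 1 and 2 agree on CD; apply CD→E and equate their E entries. Rows 1 and 3 agree on E; apply E→C and equate their C entries. Rows 1 and 3 agree on BD; apply BD→CF and equate their CF entries. Rows 2 and 3 agree on A; apply A→B and equate their B entries. Row 2 is now all distinguished symbols — the join is lossless.
Dependency preservation: BD → CF is not contained in any single fragment, but the restricted closure of its left-hand side across the fragments still reaches the right-hand side; the remaining FDs each lie inside some fragment. All dependencies are preserved.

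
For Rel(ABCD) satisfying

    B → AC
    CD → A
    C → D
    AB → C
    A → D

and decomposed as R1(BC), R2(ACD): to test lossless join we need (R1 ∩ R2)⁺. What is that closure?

ACD

R1 ∩ R2 = {C}.
C → D applies, adding D
CD → A applies, adding A
Closure: {ACD}.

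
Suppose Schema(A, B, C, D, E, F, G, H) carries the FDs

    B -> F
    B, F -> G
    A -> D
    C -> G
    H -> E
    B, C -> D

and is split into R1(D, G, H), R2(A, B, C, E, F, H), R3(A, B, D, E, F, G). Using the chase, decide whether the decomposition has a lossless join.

Yes

Chase test. Columns are A, B, C, D, E, F, G, H; row i has aⱼ where attribute j ∈ Ri, else bᵢⱼ.
Initial tableau (one row per fragment):
  row 1: b11 b12 b13 a4 b15 b16 a7 a8
  row 2: a1 a2 a3 b24 a5 a6 b27 a8
  row 3: a1 a2 b33 a4 a5 a6 a7 b38
Rows 2 and 3 agree on B, F; apply B, F→G and equate their G entries.
Rows 2 and 3 agree on A; apply A→D and equate their D entries.
Rows 1 and 2 agree on H; apply H→E and equate their E entries.
Row 2 is now all distinguished symbols — the join is lossless.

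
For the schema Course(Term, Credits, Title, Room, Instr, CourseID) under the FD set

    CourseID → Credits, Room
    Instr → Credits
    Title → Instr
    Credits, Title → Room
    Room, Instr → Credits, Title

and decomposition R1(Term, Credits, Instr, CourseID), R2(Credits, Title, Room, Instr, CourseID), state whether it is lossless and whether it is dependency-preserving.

Lossless test: (Credits, Instr, CourseID)⁺ = {Credits, Title, Room, Instr, CourseID}, which contains all of one fragment — lossless.
Dependency preservation: every FD's attributes lie within a single fragment, so each can be enforced locally — preserved.

lossless and dependency-preserving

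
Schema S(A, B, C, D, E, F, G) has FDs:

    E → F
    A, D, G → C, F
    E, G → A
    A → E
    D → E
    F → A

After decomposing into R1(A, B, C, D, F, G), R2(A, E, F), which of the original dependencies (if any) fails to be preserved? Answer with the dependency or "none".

E → F lies within R2.
A, D, G → C, F lies within R1.
E, G → A: restricted closure across fragments reaches A.
A → E lies within R2.
D → E: restricted closure across fragments reaches E.
F → A lies within R1.
Every dependency is enforceable on the fragments, so the decomposition is dependency-preserving.

none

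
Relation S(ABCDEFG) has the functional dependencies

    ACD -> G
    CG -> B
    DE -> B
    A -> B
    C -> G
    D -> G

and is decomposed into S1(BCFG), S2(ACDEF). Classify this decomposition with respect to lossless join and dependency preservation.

lossless but not dependency-preserving

Lossless test: (CF)⁺ = {BCFG}, which contains all of one fragment — lossless.
Dependency preservation: the restricted closure of {DE} across the fragments never reaches {B}, so DE → B cannot be enforced without a join — not preserved.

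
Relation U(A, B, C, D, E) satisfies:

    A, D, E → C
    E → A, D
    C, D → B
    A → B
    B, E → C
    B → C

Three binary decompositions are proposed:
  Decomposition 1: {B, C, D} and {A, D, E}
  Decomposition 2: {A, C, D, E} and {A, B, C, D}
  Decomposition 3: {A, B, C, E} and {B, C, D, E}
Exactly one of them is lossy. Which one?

Decomposition 1

Decomposition 1: common = {D}, closure = {D} → lossy.
Decomposition 2: common = {A, C, D}, closure = {A, B, C, D} → lossless.
Decomposition 3: common = {B, C, E}, closure = {A, B, C, D, E} → lossless.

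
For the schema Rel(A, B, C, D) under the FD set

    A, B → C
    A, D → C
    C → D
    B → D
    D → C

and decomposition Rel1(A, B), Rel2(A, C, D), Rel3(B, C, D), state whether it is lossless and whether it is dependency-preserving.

lossless and dependency-preserving

Lossless test (chase): Rows 1 and 3 agree on B; apply B→D and equate their D entries. Rows 1 and 2 agree on D; apply D→C and equate their C entries. Row 1 is now all distinguished symbols — the join is lossless.
Dependency preservation: A, B → C is not contained in any single fragment, but the restricted closure of its left-hand side across the fragments still reaches the right-hand side; the remaining FDs each lie inside some fragment. All dependencies are preserved.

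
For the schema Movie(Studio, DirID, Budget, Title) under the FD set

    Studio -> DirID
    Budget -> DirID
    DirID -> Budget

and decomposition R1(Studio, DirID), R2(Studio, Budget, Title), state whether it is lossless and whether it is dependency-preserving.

lossless but not dependency-preserving

Lossless test: (Studio)⁺ = {Studio, DirID, Budget}, which contains all of one fragment — lossless.
Dependency preservation: the restricted closure of {Budget} across the fragments never reaches {DirID}, so Budget → DirID cannot be enforced without a join — not preserved.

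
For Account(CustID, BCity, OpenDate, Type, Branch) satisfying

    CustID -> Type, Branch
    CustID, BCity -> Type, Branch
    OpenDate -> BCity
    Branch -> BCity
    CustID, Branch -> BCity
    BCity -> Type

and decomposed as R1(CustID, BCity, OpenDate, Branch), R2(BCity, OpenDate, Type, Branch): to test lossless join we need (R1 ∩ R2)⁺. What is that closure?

R1 ∩ R2 = {BCity, OpenDate, Branch}.
BCity → Type applies, adding Type
Closure: {BCity, OpenDate, Type, Branch}.

BCity, OpenDate, Type, Branch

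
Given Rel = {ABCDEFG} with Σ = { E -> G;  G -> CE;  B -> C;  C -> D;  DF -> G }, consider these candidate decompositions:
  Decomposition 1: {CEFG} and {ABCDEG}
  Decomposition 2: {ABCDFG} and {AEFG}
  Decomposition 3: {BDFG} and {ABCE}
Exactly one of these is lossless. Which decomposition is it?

Decomposition 2

Decomposition 1: common = {CEG}, closure = {CDEG} → lossy.
Decomposition 2: common = {AFG}, closure = {ACDEFG} → lossless.
Decomposition 3: common = {B}, closure = {BCD} → lossy.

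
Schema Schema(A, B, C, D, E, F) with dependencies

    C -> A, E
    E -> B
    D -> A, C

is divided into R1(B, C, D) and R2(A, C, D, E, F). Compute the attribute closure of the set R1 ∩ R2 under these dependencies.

A, B, C, D, E

R1 ∩ R2 = {C, D}.
C → A, E applies, adding A, E
E → B applies, adding B
Closure: {A, B, C, D, E}.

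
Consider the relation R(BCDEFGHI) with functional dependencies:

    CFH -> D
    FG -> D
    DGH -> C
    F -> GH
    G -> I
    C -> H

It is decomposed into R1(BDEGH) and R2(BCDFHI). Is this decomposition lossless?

Common attributes: R1 ∩ R2 = {BDH}.
No dependency enlarges {BDH}, so (BDH)⁺ = {BDH}.
The closure contains neither all of R1 = {BDEGH} nor all of R2 = {BCDFHI}, so the common attributes are not a superkey of either fragment. The join is lossy.

No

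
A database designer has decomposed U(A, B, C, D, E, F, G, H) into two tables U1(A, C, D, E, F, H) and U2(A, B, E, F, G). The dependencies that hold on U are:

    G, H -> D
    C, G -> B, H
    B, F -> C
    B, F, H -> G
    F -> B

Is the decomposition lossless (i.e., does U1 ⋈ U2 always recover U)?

No

Common attributes: U1 ∩ U2 = {A, E, F}.
Closure of {A, E, F}: F → B applies, adding B; B, F → C applies, adding C. So (A, E, F)⁺ = {A, B, C, E, F}.
The closure contains neither all of U1 = {A, C, D, E, F, H} nor all of U2 = {A, B, E, F, G}, so the common attributes are not a superkey of either fragment. The join is lossy.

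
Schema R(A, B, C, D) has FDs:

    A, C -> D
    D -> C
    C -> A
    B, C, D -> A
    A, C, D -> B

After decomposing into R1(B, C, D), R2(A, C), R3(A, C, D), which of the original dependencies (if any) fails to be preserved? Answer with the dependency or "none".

A, C → D lies within R3.
D → C lies within R1.
C → A lies within R2.
B, C, D → A: restricted closure across fragments reaches A.
A, C, D → B: restricted closure across fragments reaches B.
Every dependency is enforceable on the fragments, so the decomposition is dependency-preserving.

none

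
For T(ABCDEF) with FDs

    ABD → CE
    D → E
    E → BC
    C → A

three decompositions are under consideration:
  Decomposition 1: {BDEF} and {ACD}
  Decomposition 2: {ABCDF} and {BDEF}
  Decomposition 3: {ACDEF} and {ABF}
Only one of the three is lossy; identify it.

Decomposition 1: common = {D}, closure = {ABCDE} → lossless.
Decomposition 2: common = {BDF}, closure = {ABCDEF} → lossless.
Decomposition 3: common = {AF}, closure = {AF} → lossy.

Decomposition 3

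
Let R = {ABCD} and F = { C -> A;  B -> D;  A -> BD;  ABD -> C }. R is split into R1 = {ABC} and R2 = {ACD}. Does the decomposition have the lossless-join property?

Common attributes: R1 ∩ R2 = {AC}.
Closure of {AC}: A → BD applies, adding BD. So (AC)⁺ = {ABCD}.
This closure contains every attribute of R1, so R1 ∩ R2 → R1. The join is lossless.

Yes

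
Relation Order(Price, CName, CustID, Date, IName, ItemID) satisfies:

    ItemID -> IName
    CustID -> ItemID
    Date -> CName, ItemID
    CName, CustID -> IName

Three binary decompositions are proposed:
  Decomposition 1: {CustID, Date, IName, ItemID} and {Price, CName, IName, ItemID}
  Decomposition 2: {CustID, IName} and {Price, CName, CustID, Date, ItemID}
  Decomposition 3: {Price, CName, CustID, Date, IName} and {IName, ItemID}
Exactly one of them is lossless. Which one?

Decomposition 2

Decomposition 1: common = {IName, ItemID}, closure = {IName, ItemID} → lossy.
Decomposition 2: common = {CustID}, closure = {CustID, IName, ItemID} → lossless.
Decomposition 3: common = {IName}, closure = {IName} → lossy.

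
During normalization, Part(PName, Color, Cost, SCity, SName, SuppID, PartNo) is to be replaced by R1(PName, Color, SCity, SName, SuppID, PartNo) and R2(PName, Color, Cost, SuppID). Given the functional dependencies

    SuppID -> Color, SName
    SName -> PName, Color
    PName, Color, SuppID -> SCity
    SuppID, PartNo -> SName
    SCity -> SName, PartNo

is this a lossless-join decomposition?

Common attributes: R1 ∩ R2 = {PName, Color, SuppID}.
Closure of {PName, Color, SuppID}: SuppID → Color, SName applies, adding SName; PName, Color, SuppID → SCity applies, adding SCity; SCity → SName, PartNo applies, adding PartNo. So (PName, Color, SuppID)⁺ = {PName, Color, SCity, SName, SuppID, PartNo}.
This closure contains every attribute of R1, so R1 ∩ R2 → R1. The join is lossless.

Yes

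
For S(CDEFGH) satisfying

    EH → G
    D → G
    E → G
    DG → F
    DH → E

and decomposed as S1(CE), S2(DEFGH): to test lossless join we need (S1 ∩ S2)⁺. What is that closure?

EG

S1 ∩ S2 = {E}.
E → G applies, adding G
Closure: {EG}.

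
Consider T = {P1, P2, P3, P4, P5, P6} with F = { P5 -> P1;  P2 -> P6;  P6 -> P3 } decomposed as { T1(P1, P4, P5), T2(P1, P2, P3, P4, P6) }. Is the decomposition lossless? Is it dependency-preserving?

Lossless test: (P1, P4)⁺ = {P1, P4}, which is a superkey of neither fragment — lossy.
Dependency preservation: every FD's attributes lie within a single fragment, so each can be enforced locally — preserved.

lossy but dependency-preserving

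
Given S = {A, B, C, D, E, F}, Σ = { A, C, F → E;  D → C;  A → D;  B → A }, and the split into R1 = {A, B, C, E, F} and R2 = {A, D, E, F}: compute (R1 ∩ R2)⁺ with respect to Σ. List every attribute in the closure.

R1 ∩ R2 = {A, E, F}.
A → D applies, adding D
D → C applies, adding C
Closure: {A, C, D, E, F}.

A, C, D, E, F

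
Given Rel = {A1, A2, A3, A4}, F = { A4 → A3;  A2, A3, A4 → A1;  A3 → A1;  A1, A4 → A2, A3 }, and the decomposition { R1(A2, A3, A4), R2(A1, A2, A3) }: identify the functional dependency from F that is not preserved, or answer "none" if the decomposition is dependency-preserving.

none

A4 → A3 lies within R1.
A2, A3, A4 → A1: restricted closure across fragments reaches A1.
A3 → A1 lies within R2.
A1, A4 → A2, A3: restricted closure across fragments reaches A2, A3.
Every dependency is enforceable on the fragments, so the decomposition is dependency-preserving.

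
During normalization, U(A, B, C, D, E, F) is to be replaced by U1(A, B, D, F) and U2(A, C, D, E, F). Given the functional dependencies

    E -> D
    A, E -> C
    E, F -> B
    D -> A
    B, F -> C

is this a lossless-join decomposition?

Common attributes: U1 ∩ U2 = {A, D, F}.
No dependency enlarges {A, D, F}, so (A, D, F)⁺ = {A, D, F}.
The closure contains neither all of U1 = {A, B, D, F} nor all of U2 = {A, C, D, E, F}, so the common attributes are not a superkey of either fragment. The join is lossy.

No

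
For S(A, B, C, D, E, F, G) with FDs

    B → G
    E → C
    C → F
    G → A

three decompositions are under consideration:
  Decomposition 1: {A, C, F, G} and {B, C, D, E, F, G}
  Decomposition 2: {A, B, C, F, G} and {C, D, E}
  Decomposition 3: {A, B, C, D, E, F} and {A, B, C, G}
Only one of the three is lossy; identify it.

Decomposition 2

Decomposition 1: common = {C, F, G}, closure = {A, C, F, G} → lossless.
Decomposition 2: common = {C}, closure = {C, F} → lossy.
Decomposition 3: common = {A, B, C}, closure = {A, B, C, F, G} → lossless.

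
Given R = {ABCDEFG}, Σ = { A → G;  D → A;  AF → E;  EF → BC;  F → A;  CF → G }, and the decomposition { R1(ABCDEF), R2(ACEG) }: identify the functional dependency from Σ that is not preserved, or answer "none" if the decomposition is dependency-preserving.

A → G lies within R2.
D → A lies within R1.
AF → E lies within R1.
EF → BC lies within R1.
F → A lies within R1.
CF → G: restricted closure across fragments reaches G.
Every dependency is enforceable on the fragments, so the decomposition is dependency-preserving.

none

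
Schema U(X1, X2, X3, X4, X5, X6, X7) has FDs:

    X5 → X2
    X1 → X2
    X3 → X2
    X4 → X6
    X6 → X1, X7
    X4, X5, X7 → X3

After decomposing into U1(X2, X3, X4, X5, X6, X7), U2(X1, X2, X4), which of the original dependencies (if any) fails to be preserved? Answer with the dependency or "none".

X6 → X1, X7

Check X6 → X1, X7: no single fragment contains all of {X1, X6, X7}, and the restricted closure of {X6} across the fragments never reaches {X1, X7}.
X5 → X2 is preserved.
X1 → X2 is preserved.
X3 → X2 is preserved.
X4 → X6 is preserved.
X4, X5, X7 → X3 is preserved.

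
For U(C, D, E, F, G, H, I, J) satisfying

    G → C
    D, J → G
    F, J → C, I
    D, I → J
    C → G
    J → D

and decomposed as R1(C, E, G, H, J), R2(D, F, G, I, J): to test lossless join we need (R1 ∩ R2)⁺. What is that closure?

R1 ∩ R2 = {G, J}.
G → C applies, adding C
J → D applies, adding D
Closure: {C, D, G, J}.

C, D, G, J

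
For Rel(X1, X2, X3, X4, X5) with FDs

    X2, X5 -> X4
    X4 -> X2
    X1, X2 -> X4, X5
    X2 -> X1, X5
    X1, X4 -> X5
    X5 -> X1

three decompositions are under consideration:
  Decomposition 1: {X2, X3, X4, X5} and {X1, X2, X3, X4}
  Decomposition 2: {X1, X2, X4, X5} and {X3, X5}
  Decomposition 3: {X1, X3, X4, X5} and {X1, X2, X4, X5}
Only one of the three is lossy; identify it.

Decomposition 2

Decomposition 1: common = {X2, X3, X4}, closure = {X1, X2, X3, X4, X5} → lossless.
Decomposition 2: common = {X5}, closure = {X1, X5} → lossy.
Decomposition 3: common = {X1, X4, X5}, closure = {X1, X2, X4, X5} → lossless.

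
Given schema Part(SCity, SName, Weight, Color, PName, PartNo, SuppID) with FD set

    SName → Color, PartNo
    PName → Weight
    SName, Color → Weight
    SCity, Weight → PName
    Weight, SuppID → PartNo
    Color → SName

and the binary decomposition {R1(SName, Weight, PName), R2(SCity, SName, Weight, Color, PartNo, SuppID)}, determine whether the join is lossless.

Common attributes: R1 ∩ R2 = {SName, Weight}.
Closure of {SName, Weight}: SName → Color, PartNo applies, adding Color, PartNo. So (SName, Weight)⁺ = {SName, Weight, Color, PartNo}.
The closure contains neither all of R1 = {SName, Weight, PName} nor all of R2 = {SCity, SName, Weight, Color, PartNo, SuppID}, so the common attributes are not a superkey of either fragment. The join is lossy.

No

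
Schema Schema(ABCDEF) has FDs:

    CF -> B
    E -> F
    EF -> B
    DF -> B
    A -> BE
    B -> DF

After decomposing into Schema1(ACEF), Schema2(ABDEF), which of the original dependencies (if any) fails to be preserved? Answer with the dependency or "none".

Check CF → B: no single fragment contains all of {BCF}, and the restricted closure of {CF} across the fragments never reaches {B}.
E → F is preserved.
EF → B is preserved.
DF → B is preserved.
A → BE is preserved.
B → DF is preserved.

CF -> B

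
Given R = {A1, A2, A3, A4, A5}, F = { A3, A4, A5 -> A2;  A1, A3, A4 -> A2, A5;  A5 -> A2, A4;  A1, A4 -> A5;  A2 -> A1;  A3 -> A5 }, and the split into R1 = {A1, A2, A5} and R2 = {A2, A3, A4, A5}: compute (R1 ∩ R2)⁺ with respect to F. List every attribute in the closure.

A1, A2, A4, A5

R1 ∩ R2 = {A2, A5}.
A5 → A2, A4 applies, adding A4
A2 → A1 applies, adding A1
Closure: {A1, A2, A4, A5}.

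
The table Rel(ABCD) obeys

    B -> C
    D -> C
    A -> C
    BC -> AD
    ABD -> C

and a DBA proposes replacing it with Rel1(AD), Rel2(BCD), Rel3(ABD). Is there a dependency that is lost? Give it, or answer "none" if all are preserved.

Check A → C: no single fragment contains all of {AC}, and the restricted closure of {A} across the fragments never reaches {C}.
B → C is preserved.
D → C is preserved.
BC → AD is preserved.
ABD → C is preserved.

A -> C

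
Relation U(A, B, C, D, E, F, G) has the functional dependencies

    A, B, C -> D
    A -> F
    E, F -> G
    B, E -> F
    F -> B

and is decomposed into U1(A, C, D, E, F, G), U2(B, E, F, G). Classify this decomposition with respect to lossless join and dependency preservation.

lossless and dependency-preserving

Lossless test: (E, F, G)⁺ = {B, E, F, G}, which contains all of one fragment — lossless.
Dependency preservation: A, B, C → D is not contained in any single fragment, but the restricted closure of its left-hand side across the fragments still reaches the right-hand side; the remaining FDs each lie inside some fragment. All dependencies are preserved.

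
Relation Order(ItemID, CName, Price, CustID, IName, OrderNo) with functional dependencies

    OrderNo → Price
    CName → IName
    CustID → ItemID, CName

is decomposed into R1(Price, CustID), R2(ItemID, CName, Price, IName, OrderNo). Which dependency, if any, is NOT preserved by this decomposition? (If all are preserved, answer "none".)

Check CustID → ItemID, CName: no single fragment contains all of {ItemID, CName, CustID}, and the restricted closure of {CustID} across the fragments never reaches {ItemID, CName}.
OrderNo → Price is preserved.
CName → IName is preserved.

CustID → ItemID, CName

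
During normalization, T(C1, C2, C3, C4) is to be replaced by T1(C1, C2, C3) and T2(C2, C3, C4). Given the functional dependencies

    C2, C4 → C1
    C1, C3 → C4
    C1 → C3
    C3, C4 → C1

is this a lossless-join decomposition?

Common attributes: T1 ∩ T2 = {C2, C3}.
No dependency enlarges {C2, C3}, so (C2, C3)⁺ = {C2, C3}.
The closure contains neither all of T1 = {C1, C2, C3} nor all of T2 = {C2, C3, C4}, so the common attributes are not a superkey of either fragment. The join is lossy.

No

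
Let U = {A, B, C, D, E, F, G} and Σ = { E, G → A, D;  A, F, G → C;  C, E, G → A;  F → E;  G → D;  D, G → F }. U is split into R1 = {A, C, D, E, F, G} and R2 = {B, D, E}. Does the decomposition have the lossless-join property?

No

Common attributes: R1 ∩ R2 = {D, E}.
No dependency enlarges {D, E}, so (D, E)⁺ = {D, E}.
The closure contains neither all of R1 = {A, C, D, E, F, G} nor all of R2 = {B, D, E}, so the common attributes are not a superkey of either fragment. The join is lossy.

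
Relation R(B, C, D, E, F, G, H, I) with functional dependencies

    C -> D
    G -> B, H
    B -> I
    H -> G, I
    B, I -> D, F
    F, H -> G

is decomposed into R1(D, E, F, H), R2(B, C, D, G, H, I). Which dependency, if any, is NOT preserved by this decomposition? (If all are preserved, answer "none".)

Check B, I → D, F: no single fragment contains all of {B, D, F, I}, and the restricted closure of {B, I} across the fragments never reaches {D, F}.
C → D is preserved.
G → B, H is preserved.
B → I is preserved.
H → G, I is preserved.
F, H → G is preserved.

B, I -> D, F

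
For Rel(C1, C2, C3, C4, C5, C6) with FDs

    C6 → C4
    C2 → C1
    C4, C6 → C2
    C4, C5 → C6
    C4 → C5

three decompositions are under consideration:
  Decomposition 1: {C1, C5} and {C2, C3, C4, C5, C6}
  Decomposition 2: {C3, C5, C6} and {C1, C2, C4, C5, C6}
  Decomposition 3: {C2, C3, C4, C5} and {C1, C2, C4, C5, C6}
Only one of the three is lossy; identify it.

Decomposition 1

Decomposition 1: common = {C5}, closure = {C5} → lossy.
Decomposition 2: common = {C5, C6}, closure = {C1, C2, C4, C5, C6} → lossless.
Decomposition 3: common = {C2, C4, C5}, closure = {C1, C2, C4, C5, C6} → lossless.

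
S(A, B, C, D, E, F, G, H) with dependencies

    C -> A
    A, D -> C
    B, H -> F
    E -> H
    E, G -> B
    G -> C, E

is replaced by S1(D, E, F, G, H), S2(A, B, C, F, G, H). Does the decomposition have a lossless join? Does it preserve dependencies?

Lossless test: (F, G, H)⁺ = {A, B, C, E, F, G, H}, which contains all of one fragment — lossless.
Dependency preservation: the restricted closure of {A, D} across the fragments never reaches {C}, so A, D → C cannot be enforced without a join — not preserved.

lossless but not dependency-preserving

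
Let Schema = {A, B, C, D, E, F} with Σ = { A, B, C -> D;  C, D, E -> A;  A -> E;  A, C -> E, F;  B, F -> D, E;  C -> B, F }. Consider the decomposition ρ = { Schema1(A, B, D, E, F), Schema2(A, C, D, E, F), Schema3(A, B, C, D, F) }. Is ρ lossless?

Yes

Chase test. Columns are A, B, C, D, E, F; row i has aⱼ where attribute j ∈ Schemai, else bᵢⱼ.
Initial tableau (one row per fragment):
  row 1: a1 a2 b13 a4 a5 a6
  row 2: a1 b22 a3 a4 a5 a6
  row 3: a1 a2 a3 a4 b35 a6
Rows 1 and 3 agree on A; apply A→E and equate their E entries.
Rows 2 and 3 agree on C; apply C→B, F and equate their B, F entries.
Row 2 is now all distinguished symbols — the join is lossless.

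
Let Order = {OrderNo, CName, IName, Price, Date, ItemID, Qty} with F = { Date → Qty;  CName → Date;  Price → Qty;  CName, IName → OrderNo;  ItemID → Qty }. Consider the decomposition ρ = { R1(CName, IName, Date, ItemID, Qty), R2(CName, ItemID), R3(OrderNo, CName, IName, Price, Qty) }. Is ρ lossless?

Chase test. Columns are OrderNo, CName, IName, Price, Date, ItemID, Qty; row i has aⱼ where attribute j ∈ Ri, else bᵢⱼ.
Initial tableau (one row per fragment):
  row 1: b11 a2 a3 b14 a5 a6 a7
  row 2: b21 a2 b23 b24 b25 a6 b27
  row 3: a1 a2 a3 a4 b35 b36 a7
Rows 1 and 2 agree on CName; apply CName→Date and equate their Date entries.
Rows 1 and 3 agree on CName; apply CName→Date and equate their Date entries.
Rows 1 and 3 agree on CName, IName; apply CName, IName→OrderNo and equate their OrderNo entries.
Rows 1 and 2 agree on ItemID; apply ItemID→Qty and equate their Qty entries.
No row becomes fully distinguished — the join is lossy.

No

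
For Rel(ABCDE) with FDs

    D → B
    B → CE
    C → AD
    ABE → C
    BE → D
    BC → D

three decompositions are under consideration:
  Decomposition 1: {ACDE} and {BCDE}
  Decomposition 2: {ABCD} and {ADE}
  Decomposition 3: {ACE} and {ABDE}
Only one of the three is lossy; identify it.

Decomposition 1: common = {CDE}, closure = {ABCDE} → lossless.
Decomposition 2: common = {AD}, closure = {ABCDE} → lossless.
Decomposition 3: common = {AE}, closure = {AE} → lossy.

Decomposition 3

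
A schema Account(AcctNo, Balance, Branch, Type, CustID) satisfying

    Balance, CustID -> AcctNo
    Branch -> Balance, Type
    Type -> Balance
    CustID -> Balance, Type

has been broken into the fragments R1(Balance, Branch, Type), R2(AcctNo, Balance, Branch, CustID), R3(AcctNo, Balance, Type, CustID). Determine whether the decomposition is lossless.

Chase test. Columns are AcctNo, Balance, Branch, Type, CustID; row i has aⱼ where attribute j ∈ Ri, else bᵢⱼ.
Initial tableau (one row per fragment):
  row 1: b11 a2 a3 a4 b15
  row 2: a1 a2 a3 b24 a5
  row 3: a1 a2 b33 a4 a5
Rows 1 and 2 agree on Branch; apply Branch→Balance, Type and equate their Balance, Type entries.
Row 2 is now all distinguished symbols — the join is lossless.

Yes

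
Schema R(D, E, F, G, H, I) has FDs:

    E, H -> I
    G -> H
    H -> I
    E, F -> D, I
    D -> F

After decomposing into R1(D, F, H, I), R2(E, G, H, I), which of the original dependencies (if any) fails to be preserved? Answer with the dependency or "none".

Check E, F → D, I: no single fragment contains all of {D, E, F, I}, and the restricted closure of {E, F} across the fragments never reaches {D, I}.
E, H → I is preserved.
G → H is preserved.
H → I is preserved.
D → F is preserved.

E, F -> D, I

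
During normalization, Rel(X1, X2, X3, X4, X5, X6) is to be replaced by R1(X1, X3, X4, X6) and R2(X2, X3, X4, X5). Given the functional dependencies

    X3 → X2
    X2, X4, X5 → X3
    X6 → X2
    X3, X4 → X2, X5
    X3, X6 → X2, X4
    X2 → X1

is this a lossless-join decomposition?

Common attributes: R1 ∩ R2 = {X3, X4}.
Closure of {X3, X4}: X3 → X2 applies, adding X2; X3, X4 → X2, X5 applies, adding X5; X2 → X1 applies, adding X1. So (X3, X4)⁺ = {X1, X2, X3, X4, X5}.
This closure contains every attribute of R2, so R1 ∩ R2 → R2. The join is lossless.

Yes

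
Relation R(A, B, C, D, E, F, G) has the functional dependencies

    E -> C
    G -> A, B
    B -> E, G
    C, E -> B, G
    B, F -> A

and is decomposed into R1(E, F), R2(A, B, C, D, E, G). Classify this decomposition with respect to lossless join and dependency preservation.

lossy but dependency-preserving

Lossless test: (E)⁺ = {A, B, C, E, G}, which is a superkey of neither fragment — lossy.
Dependency preservation: B, F → A is not contained in any single fragment, but the restricted closure of its left-hand side across the fragments still reaches the right-hand side; the remaining FDs each lie inside some fragment. All dependencies are preserved.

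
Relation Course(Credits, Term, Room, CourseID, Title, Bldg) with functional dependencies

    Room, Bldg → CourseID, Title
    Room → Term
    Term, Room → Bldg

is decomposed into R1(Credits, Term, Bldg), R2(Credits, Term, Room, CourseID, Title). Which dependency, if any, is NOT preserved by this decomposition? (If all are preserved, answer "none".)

Check Term, Room → Bldg: no single fragment contains all of {Term, Room, Bldg}, and the restricted closure of {Term, Room} across the fragments never reaches {Bldg}.
Room, Bldg → CourseID, Title is preserved.
Room → Term is preserved.

Term, Room → Bldg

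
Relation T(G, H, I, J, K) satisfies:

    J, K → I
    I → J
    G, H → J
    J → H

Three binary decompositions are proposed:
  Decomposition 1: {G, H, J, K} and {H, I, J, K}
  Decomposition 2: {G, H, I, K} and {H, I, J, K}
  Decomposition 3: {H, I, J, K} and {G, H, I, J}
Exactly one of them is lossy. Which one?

Decomposition 3

Decomposition 1: common = {H, J, K}, closure = {H, I, J, K} → lossless.
Decomposition 2: common = {H, I, K}, closure = {H, I, J, K} → lossless.
Decomposition 3: common = {H, I, J}, closure = {H, I, J} → lossy.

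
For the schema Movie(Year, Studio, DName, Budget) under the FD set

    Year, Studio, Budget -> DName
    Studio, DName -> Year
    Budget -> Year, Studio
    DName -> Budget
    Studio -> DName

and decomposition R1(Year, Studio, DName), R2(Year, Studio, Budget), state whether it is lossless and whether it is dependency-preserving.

lossless and dependency-preserving

Lossless test: (Year, Studio)⁺ = {Year, Studio, DName, Budget}, which contains all of one fragment — lossless.
Dependency preservation: Year, Studio, Budget → DName; DName → Budget are not contained in any single fragment, but the restricted closure of each left-hand side across the fragments still reaches the right-hand side; the remaining FDs each lie inside some fragment. All dependencies are preserved.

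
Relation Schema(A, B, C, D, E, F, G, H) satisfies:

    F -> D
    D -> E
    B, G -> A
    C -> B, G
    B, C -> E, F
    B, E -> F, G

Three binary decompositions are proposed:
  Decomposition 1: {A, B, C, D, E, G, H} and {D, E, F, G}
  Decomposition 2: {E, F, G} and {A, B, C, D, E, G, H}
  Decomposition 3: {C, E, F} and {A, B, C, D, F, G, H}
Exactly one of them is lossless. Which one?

Decomposition 1: common = {D, E, G}, closure = {D, E, G} → lossy.
Decomposition 2: common = {E, G}, closure = {E, G} → lossy.
Decomposition 3: common = {C, F}, closure = {A, B, C, D, E, F, G} → lossless.

Decomposition 3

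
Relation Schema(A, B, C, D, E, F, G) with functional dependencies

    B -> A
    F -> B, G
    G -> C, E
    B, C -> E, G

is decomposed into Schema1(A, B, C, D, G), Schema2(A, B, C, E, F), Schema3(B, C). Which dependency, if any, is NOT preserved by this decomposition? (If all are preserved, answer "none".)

Check G → C, E: no single fragment contains all of {C, E, G}, and the restricted closure of {G} across the fragments never reaches {C, E}.
B → A is preserved.
F → B, G is preserved.
B, C → E, G is preserved.

G -> C, E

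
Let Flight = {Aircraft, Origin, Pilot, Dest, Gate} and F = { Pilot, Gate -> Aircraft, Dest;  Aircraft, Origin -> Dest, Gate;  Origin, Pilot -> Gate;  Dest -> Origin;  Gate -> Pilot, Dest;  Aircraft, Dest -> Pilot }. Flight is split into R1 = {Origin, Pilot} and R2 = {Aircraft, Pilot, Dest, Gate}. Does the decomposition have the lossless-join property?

Common attributes: R1 ∩ R2 = {Pilot}.
No dependency enlarges {Pilot}, so (Pilot)⁺ = {Pilot}.
The closure contains neither all of R1 = {Origin, Pilot} nor all of R2 = {Aircraft, Pilot, Dest, Gate}, so the common attributes are not a superkey of either fragment. The join is lossy.

No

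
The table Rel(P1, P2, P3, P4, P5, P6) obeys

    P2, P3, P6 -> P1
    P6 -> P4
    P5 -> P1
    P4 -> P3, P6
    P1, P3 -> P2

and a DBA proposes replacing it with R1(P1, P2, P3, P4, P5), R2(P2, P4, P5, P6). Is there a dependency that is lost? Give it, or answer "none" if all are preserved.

P2, P3, P6 → P1: restricted closure across fragments reaches P1.
P6 → P4 lies within R2.
P5 → P1 lies within R1.
P4 → P3, P6: restricted closure across fragments reaches P3, P6.
P1, P3 → P2 lies within R1.
Every dependency is enforceable on the fragments, so the decomposition is dependency-preserving.

none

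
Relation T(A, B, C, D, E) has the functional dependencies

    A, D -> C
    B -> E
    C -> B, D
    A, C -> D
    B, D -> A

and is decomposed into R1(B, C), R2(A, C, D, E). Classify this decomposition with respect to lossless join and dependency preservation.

lossless but not dependency-preserving

Lossless test: (C)⁺ = {A, B, C, D, E}, which contains all of one fragment — lossless.
Dependency preservation: the restricted closure of {B} across the fragments never reaches {E}, so B → E cannot be enforced without a join — not preserved.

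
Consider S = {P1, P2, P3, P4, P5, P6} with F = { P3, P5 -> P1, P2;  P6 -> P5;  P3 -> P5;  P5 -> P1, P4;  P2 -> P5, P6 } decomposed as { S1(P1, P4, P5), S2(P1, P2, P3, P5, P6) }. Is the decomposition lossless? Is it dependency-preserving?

lossless and dependency-preserving

Lossless test: (P1, P5)⁺ = {P1, P4, P5}, which contains all of one fragment — lossless.
Dependency preservation: every FD's attributes lie within a single fragment, so each can be enforced locally — preserved.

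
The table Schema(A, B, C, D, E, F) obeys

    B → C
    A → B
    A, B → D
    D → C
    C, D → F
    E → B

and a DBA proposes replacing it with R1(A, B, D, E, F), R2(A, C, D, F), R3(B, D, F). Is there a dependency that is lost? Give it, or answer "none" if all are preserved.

B → C

Check B → C: no single fragment contains all of {B, C}, and the restricted closure of {B} across the fragments never reaches {C}.
A → B is preserved.
A, B → D is preserved.
D → C is preserved.
C, D → F is preserved.
E → B is preserved.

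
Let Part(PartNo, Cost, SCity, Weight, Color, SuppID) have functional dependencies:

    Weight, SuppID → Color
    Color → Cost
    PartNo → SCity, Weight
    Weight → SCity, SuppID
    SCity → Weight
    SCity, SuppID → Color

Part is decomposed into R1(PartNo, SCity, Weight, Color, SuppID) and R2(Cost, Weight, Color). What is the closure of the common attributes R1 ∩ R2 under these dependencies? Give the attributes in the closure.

R1 ∩ R2 = {Weight, Color}.
Color → Cost applies, adding Cost
Weight → SCity, SuppID applies, adding SCity, SuppID
Closure: {Cost, SCity, Weight, Color, SuppID}.

Cost, SCity, Weight, Color, SuppID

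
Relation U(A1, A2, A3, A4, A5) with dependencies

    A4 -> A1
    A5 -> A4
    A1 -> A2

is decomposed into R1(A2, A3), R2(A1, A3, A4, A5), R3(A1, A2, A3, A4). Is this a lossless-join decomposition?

Yes

Chase test. Columns are A1, A2, A3, A4, A5; row i has aⱼ where attribute j ∈ Ri, else bᵢⱼ.
Initial tableau (one row per fragment):
  row 1: b11 a2 a3 b14 b15
  row 2: a1 b22 a3 a4 a5
  row 3: a1 a2 a3 a4 b35
Rows 2 and 3 agree on A1; apply A1→A2 and equate their A2 entries.
Row 2 is now all distinguished symbols — the join is lossless.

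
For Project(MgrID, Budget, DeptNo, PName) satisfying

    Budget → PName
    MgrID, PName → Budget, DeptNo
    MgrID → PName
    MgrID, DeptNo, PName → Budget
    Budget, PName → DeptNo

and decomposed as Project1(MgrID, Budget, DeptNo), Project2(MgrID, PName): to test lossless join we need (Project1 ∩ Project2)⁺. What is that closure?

Project1 ∩ Project2 = {MgrID}.
MgrID → PName applies, adding PName
MgrID, PName → Budget, DeptNo applies, adding Budget, DeptNo
Closure: {MgrID, Budget, DeptNo, PName}.

MgrID, Budget, DeptNo, PName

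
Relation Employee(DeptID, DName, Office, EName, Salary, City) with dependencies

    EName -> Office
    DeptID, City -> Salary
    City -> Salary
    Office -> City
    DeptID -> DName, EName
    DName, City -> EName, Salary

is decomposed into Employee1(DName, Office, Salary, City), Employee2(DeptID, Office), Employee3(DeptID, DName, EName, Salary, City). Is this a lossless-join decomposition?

Yes

Chase test. Columns are DeptID, DName, Office, EName, Salary, City; row i has aⱼ where attribute j ∈ Employeei, else bᵢⱼ.
Initial tableau (one row per fragment):
  row 1: b11 a2 a3 b14 a5 a6
  row 2: a1 b22 a3 b24 b25 b26
  row 3: a1 a2 b33 a4 a5 a6
Rows 1 and 2 agree on Office; apply Office→City and equate their City entries.
Rows 2 and 3 agree on DeptID; apply DeptID→DName, EName and equate their DName, EName entries.
Rows 1 and 2 agree on DName, City; apply DName, City→EName, Salary and equate their EName, Salary entries.
Rows 1 and 3 agree on EName; apply EName→Office and equate their Office entries.
Row 2 is now all distinguished symbols — the join is lossless.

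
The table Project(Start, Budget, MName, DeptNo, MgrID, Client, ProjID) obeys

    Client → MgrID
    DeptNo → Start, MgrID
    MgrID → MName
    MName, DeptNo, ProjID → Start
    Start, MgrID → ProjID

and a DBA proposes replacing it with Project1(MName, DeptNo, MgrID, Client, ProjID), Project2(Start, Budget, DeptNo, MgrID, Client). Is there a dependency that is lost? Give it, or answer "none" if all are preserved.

Start, MgrID → ProjID

Check Start, MgrID → ProjID: no single fragment contains all of {Start, MgrID, ProjID}, and the restricted closure of {Start, MgrID} across the fragments never reaches {ProjID}.
Client → MgrID is preserved.
DeptNo → Start, MgrID is preserved.
MgrID → MName is preserved.
MName, DeptNo, ProjID → Start is preserved.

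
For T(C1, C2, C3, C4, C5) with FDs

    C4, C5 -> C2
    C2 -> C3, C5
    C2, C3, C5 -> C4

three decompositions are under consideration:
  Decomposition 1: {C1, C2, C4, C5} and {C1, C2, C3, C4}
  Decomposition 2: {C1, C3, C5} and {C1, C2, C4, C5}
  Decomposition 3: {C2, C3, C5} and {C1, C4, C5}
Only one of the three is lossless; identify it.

Decomposition 1: common = {C1, C2, C4}, closure = {C1, C2, C3, C4, C5} → lossless.
Decomposition 2: common = {C1, C5}, closure = {C1, C5} → lossy.
Decomposition 3: common = {C5}, closure = {C5} → lossy.

Decomposition 1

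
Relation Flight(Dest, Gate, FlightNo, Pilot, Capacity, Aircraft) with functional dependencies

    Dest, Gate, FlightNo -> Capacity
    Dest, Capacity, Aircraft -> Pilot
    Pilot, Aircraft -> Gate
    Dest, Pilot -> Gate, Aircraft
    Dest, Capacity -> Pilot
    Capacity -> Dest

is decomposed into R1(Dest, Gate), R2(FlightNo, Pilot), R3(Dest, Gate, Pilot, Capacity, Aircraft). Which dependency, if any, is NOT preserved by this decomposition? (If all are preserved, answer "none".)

Dest, Gate, FlightNo -> Capacity

Check Dest, Gate, FlightNo → Capacity: no single fragment contains all of {Dest, Gate, FlightNo, Capacity}, and the restricted closure of {Dest, Gate, FlightNo} across the fragments never reaches {Capacity}.
Dest, Capacity, Aircraft → Pilot is preserved.
Pilot, Aircraft → Gate is preserved.
Dest, Pilot → Gate, Aircraft is preserved.
Dest, Capacity → Pilot is preserved.
Capacity → Dest is preserved.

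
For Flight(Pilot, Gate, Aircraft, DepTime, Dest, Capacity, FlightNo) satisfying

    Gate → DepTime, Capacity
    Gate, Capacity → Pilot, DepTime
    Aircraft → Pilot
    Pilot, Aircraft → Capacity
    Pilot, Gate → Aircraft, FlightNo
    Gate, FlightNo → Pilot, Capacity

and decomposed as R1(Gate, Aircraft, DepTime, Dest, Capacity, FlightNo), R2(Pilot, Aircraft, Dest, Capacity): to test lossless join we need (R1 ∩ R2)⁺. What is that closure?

Pilot, Aircraft, Dest, Capacity

R1 ∩ R2 = {Aircraft, Dest, Capacity}.
Aircraft → Pilot applies, adding Pilot
Closure: {Pilot, Aircraft, Dest, Capacity}.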